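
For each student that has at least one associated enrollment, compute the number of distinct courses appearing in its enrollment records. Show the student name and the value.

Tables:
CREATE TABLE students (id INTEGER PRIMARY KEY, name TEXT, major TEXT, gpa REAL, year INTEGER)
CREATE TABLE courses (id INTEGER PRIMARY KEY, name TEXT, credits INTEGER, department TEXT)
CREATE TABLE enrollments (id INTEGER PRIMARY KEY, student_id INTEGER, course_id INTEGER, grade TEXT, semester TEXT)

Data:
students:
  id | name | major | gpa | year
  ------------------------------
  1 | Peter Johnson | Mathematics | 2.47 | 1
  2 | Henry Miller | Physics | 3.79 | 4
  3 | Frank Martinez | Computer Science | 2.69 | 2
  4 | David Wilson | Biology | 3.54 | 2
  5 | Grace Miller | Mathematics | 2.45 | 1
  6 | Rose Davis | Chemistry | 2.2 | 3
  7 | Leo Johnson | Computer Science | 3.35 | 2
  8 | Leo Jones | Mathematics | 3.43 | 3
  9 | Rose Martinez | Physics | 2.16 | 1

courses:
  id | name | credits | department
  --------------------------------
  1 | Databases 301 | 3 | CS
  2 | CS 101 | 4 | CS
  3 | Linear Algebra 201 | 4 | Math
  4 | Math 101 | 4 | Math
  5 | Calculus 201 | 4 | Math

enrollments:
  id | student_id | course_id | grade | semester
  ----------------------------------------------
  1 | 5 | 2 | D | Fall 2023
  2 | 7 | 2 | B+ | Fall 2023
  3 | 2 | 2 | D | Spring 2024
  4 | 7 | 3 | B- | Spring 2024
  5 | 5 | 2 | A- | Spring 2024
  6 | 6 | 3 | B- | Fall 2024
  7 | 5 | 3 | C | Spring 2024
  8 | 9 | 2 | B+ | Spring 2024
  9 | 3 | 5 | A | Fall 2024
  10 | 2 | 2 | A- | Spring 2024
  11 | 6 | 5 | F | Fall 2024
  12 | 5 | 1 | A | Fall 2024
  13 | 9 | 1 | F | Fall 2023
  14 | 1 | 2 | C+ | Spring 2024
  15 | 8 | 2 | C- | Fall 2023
SELECT p.name, COUNT(DISTINCT c.course_id) AS distinct_course_count FROM enrollments c JOIN students p ON c.student_id = p.id GROUP BY p.id, p.name

Execution result:
name | distinct_course_count
Peter Johnson | 1
Henry Miller | 1
Frank Martinez | 1
Grace Miller | 3
Rose Davis | 2
Leo Johnson | 2
Leo Jones | 1
Rose Martinez | 2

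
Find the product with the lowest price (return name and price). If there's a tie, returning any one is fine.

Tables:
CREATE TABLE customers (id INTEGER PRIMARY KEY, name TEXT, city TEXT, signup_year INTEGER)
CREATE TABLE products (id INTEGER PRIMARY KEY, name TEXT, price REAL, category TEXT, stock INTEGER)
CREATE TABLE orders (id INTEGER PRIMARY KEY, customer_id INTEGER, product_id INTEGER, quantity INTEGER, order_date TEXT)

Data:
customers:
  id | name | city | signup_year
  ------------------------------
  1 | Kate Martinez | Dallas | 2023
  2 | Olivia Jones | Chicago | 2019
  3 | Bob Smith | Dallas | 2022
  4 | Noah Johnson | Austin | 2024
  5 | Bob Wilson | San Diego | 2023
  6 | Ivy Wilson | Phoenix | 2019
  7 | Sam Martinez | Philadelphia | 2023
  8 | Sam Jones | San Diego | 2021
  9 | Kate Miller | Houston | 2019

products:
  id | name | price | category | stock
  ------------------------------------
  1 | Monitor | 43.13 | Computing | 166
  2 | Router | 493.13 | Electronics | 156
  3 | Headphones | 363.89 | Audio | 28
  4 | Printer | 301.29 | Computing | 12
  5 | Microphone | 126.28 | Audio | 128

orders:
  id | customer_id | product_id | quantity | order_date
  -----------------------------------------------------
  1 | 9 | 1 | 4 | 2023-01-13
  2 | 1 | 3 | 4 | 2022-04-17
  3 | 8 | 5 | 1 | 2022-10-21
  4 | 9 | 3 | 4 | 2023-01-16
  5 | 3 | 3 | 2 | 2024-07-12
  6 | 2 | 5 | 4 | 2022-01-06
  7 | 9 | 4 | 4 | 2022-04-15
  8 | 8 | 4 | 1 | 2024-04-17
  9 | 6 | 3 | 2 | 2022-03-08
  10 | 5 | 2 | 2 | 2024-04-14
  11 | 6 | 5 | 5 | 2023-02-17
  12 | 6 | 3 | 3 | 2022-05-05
SELECT name, price FROM products ORDER BY price ASC LIMIT 1

Execution result:
name | price
Monitor | 43.13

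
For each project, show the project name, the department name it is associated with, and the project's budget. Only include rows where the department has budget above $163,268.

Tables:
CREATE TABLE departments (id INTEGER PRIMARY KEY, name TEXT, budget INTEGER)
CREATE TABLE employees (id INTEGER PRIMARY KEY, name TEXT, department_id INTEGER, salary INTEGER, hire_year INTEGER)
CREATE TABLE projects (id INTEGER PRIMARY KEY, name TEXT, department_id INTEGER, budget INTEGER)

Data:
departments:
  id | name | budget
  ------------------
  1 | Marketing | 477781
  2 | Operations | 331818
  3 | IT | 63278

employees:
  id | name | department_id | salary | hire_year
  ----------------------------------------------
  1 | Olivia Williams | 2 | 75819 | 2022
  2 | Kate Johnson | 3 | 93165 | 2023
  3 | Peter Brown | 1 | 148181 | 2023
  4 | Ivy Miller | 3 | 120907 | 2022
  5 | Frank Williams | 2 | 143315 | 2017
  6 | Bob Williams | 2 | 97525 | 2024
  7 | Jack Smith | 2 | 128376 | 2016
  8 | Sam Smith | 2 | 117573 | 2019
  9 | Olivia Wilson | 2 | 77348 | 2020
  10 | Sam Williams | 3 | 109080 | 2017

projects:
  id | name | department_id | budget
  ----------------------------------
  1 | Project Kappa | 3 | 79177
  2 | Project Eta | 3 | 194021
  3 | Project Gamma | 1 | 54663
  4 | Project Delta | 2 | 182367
SELECT c.name, p.name AS department, c.budget FROM projects c JOIN departments p ON c.department_id = p.id WHERE p.budget > 163268

Execution result:
name | department | budget
Project Gamma | Marketing | 54663
Project Delta | Operations | 182367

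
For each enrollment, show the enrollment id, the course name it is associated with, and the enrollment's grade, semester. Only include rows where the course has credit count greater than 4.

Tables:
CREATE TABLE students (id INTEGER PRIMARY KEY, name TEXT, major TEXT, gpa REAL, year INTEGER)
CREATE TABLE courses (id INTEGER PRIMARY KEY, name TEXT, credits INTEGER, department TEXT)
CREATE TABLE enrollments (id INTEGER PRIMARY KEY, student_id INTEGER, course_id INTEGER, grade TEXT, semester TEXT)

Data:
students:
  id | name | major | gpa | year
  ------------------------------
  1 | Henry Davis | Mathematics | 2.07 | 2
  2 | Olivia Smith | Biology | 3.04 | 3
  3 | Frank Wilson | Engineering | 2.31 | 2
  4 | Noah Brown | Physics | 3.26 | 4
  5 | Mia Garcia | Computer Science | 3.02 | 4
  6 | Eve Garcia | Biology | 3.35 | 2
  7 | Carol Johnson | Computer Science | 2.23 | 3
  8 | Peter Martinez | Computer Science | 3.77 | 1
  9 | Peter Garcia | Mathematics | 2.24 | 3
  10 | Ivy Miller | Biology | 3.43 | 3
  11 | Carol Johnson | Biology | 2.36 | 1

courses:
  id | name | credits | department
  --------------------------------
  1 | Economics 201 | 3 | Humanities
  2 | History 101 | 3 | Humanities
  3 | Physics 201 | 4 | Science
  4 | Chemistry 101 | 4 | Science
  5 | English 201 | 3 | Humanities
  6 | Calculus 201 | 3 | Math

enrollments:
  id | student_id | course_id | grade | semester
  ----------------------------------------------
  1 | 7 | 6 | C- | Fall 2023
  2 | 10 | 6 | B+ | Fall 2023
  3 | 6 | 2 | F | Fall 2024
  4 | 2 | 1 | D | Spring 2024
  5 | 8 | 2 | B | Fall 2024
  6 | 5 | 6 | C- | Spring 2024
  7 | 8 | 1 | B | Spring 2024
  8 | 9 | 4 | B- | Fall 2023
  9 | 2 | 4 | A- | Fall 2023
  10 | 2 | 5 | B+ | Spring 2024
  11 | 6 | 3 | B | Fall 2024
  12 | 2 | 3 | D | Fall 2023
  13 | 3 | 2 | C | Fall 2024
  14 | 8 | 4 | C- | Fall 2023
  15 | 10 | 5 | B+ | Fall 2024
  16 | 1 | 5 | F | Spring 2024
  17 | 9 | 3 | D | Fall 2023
SELECT c.id, p.name AS course, c.grade, c.semester FROM enrollments c JOIN courses p ON c.course_id = p.id WHERE p.credits > 4

Execution result:
(no rows)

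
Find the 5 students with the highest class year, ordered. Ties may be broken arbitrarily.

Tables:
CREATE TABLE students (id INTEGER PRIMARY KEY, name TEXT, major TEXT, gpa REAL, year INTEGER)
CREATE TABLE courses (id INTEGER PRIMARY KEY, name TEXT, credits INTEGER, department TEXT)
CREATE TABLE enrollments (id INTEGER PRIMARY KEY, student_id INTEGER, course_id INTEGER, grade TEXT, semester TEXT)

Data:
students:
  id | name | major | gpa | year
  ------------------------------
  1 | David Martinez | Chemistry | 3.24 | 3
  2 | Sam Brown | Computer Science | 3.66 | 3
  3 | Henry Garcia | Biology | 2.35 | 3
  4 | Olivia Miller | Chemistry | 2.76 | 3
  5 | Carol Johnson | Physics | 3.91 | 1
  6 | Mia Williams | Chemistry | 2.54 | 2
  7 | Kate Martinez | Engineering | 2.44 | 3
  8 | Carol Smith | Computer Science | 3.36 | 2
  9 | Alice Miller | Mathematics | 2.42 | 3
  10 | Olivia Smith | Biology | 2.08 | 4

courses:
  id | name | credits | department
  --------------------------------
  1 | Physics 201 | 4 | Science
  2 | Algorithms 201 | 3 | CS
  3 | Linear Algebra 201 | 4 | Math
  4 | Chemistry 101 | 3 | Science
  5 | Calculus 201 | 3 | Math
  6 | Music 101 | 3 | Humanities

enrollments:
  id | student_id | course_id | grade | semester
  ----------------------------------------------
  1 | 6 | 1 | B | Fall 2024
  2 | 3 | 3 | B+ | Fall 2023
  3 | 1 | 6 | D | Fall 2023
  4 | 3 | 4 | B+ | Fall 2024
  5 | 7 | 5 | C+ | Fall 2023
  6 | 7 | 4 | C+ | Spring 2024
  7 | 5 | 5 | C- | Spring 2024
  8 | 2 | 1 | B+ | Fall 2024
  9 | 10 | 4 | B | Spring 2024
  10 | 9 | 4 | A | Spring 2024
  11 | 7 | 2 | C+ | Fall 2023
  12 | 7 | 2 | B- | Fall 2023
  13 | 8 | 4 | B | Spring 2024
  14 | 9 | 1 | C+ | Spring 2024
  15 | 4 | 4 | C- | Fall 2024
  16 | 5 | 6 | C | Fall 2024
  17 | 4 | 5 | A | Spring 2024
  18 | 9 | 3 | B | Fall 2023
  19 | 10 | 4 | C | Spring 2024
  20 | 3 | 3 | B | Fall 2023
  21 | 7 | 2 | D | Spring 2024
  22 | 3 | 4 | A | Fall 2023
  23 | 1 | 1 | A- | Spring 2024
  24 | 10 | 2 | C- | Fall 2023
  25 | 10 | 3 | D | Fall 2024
SELECT name, year FROM students ORDER BY year DESC LIMIT 5

Execution result:
name | year
Olivia Smith | 4
David Martinez | 3
Sam Brown | 3
Henry Garcia | 3
Olivia Miller | 3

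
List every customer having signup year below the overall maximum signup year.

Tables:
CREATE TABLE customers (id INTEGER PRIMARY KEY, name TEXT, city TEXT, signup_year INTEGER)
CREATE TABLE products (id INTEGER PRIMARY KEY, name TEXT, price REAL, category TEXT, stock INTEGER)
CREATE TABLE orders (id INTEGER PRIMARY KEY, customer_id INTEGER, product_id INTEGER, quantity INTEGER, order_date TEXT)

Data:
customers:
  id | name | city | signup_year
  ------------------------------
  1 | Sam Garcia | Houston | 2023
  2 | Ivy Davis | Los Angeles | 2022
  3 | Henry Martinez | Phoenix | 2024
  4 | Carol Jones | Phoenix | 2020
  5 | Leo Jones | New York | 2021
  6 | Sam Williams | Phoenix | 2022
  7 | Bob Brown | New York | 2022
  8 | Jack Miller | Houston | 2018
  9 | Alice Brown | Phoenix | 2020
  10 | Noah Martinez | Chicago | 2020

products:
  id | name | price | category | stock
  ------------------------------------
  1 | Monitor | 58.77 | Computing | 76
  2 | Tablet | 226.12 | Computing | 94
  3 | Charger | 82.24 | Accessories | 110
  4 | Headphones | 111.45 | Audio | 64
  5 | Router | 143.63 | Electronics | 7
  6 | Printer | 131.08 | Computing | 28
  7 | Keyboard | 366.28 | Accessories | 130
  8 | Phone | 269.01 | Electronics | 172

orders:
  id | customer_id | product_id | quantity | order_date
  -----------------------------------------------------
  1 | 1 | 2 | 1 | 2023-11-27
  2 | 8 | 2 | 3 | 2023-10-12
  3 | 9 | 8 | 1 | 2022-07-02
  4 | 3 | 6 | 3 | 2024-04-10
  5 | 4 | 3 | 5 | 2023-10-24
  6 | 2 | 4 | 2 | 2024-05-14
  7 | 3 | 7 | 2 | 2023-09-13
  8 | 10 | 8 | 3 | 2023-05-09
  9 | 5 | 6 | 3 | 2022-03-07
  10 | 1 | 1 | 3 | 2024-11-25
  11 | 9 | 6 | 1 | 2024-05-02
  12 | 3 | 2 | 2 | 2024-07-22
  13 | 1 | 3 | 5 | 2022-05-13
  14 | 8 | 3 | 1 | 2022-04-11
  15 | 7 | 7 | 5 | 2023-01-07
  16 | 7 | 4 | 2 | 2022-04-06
SELECT name, signup_year FROM customers WHERE signup_year < (SELECT MAX(signup_year) FROM customers)

Execution result:
name | signup_year
Sam Garcia | 2023
Ivy Davis | 2022
Carol Jones | 2020
Leo Jones | 2021
Sam Williams | 2022
Bob Brown | 2022
Jack Miller | 2018
Alice Brown | 2020
Noah Martinez | 2020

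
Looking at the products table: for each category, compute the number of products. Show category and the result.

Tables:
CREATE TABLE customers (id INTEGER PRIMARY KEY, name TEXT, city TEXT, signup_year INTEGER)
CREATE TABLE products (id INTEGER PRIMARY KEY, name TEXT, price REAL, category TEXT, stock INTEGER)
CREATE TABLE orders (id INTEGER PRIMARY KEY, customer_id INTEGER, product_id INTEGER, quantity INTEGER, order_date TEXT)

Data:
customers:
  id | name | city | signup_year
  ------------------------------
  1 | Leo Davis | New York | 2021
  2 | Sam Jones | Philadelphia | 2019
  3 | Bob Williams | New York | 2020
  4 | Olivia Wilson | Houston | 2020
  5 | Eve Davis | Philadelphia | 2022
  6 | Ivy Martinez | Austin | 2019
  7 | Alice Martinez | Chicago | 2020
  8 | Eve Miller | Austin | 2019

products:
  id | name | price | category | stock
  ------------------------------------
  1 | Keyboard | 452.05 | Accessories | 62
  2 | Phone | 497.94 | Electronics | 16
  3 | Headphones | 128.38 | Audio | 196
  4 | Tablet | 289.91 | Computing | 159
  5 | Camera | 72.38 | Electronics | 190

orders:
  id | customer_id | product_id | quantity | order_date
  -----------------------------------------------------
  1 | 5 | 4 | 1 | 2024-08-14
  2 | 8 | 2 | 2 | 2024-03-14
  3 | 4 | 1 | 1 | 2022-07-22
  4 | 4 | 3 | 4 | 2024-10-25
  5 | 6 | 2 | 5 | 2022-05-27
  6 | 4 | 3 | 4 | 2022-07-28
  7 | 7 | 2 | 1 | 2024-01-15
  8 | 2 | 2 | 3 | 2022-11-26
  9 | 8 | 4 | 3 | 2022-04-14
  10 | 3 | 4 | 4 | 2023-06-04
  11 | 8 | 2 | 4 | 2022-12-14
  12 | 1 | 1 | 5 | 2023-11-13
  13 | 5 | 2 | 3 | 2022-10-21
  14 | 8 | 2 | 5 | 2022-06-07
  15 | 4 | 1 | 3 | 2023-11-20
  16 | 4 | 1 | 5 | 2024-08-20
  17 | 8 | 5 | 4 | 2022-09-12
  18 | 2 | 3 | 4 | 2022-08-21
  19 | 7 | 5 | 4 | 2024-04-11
SELECT category, COUNT(*) AS n FROM products GROUP BY category

Execution result:
category | n
Accessories | 1
Audio | 1
Computing | 1
Electronics | 2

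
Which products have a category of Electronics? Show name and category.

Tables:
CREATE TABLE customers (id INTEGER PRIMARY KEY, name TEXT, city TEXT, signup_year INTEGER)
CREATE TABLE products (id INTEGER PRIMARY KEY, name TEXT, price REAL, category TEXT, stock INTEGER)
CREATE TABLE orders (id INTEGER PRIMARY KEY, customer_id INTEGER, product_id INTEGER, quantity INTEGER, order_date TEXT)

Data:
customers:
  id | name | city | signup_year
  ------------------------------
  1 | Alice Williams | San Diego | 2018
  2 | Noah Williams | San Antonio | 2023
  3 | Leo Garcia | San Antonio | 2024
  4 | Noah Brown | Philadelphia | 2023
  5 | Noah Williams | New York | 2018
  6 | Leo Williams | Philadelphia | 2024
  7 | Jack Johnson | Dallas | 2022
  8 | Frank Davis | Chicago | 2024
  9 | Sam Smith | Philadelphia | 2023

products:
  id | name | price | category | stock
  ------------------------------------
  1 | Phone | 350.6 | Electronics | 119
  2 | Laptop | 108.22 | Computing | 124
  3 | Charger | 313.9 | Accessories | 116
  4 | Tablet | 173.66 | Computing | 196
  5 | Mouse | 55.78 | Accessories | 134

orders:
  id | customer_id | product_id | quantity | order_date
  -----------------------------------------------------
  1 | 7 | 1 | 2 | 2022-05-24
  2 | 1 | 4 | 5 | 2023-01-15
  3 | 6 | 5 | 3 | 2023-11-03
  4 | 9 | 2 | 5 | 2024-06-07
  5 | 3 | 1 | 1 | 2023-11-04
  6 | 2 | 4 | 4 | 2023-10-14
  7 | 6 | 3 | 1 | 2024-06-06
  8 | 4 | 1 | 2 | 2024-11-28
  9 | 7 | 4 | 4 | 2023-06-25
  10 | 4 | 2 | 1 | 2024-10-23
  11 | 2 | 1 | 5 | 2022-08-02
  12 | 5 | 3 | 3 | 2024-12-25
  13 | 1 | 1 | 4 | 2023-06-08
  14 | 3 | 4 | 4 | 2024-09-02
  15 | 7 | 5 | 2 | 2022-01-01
SELECT name, category FROM products WHERE category = 'Electronics'

Execution result:
name | category
Phone | Electronics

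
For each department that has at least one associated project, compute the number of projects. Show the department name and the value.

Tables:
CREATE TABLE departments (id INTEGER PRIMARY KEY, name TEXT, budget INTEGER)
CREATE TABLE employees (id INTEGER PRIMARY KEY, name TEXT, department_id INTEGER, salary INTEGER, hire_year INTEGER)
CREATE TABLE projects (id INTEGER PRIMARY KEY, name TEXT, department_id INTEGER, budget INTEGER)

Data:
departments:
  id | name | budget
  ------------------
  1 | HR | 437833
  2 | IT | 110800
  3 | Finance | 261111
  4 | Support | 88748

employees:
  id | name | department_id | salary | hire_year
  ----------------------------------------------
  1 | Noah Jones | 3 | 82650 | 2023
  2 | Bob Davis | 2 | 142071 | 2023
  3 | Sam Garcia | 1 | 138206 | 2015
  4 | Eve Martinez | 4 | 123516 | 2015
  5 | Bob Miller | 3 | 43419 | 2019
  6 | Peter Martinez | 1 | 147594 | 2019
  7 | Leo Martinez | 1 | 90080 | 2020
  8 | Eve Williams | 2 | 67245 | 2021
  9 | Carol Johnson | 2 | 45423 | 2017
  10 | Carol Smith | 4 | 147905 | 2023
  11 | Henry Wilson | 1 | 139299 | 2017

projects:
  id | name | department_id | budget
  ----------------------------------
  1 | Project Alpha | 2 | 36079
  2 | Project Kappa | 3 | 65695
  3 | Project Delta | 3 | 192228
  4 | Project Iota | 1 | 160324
SELECT p.name, COUNT(*) AS n FROM projects c JOIN departments p ON c.department_id = p.id GROUP BY p.id, p.name

Execution result:
name | n
HR | 1
IT | 1
Finance | 2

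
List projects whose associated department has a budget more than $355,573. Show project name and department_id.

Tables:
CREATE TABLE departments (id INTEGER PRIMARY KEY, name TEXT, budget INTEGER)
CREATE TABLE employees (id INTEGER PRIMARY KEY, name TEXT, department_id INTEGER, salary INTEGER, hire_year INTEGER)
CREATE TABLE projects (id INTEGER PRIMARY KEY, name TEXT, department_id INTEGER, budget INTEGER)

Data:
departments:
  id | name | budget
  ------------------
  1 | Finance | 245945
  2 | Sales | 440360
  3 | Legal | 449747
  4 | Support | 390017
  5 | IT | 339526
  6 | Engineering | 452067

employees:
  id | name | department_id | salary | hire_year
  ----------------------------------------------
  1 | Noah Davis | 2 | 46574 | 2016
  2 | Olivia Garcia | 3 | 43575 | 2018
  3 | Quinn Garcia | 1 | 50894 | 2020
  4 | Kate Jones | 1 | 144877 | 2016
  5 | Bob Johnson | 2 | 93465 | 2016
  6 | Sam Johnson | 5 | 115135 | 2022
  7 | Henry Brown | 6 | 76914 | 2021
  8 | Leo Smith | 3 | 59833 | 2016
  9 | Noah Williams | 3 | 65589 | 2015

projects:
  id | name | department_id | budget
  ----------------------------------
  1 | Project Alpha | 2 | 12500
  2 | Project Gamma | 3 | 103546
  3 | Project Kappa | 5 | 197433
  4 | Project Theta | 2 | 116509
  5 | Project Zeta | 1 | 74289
SELECT name, department_id FROM projects WHERE department_id IN (SELECT id FROM departments WHERE budget > 355573)

Execution result:
name | department_id
Project Alpha | 2
Project Gamma | 3
Project Theta | 2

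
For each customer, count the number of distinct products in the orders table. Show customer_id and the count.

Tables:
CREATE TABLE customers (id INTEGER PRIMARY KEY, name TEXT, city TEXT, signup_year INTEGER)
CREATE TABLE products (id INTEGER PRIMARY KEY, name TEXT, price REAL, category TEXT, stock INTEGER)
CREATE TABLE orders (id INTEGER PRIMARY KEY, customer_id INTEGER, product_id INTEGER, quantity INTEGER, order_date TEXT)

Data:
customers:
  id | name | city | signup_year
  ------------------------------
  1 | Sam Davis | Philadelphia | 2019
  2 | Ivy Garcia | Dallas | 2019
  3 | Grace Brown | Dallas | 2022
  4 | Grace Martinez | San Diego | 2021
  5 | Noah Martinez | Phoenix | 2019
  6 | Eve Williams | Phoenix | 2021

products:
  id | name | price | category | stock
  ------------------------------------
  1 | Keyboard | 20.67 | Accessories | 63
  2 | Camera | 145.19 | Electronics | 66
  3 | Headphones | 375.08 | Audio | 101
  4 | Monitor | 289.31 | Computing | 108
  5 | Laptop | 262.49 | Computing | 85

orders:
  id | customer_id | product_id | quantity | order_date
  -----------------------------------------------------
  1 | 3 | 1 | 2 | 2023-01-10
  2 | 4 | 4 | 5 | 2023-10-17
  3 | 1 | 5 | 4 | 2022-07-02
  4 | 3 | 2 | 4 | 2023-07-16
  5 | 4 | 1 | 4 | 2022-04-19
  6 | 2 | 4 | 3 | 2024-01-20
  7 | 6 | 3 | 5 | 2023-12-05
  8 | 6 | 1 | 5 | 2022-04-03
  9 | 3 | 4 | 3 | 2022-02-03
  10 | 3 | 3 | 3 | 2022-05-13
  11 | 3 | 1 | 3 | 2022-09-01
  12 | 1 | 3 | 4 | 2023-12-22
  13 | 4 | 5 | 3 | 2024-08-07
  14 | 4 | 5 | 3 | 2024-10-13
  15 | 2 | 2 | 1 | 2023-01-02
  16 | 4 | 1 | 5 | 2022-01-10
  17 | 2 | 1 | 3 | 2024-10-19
SELECT customer_id, COUNT(DISTINCT product_id) AS distinct_product_count FROM orders GROUP BY customer_id

Execution result:
customer_id | distinct_product_count
1 | 2
2 | 3
3 | 4
4 | 3
6 | 2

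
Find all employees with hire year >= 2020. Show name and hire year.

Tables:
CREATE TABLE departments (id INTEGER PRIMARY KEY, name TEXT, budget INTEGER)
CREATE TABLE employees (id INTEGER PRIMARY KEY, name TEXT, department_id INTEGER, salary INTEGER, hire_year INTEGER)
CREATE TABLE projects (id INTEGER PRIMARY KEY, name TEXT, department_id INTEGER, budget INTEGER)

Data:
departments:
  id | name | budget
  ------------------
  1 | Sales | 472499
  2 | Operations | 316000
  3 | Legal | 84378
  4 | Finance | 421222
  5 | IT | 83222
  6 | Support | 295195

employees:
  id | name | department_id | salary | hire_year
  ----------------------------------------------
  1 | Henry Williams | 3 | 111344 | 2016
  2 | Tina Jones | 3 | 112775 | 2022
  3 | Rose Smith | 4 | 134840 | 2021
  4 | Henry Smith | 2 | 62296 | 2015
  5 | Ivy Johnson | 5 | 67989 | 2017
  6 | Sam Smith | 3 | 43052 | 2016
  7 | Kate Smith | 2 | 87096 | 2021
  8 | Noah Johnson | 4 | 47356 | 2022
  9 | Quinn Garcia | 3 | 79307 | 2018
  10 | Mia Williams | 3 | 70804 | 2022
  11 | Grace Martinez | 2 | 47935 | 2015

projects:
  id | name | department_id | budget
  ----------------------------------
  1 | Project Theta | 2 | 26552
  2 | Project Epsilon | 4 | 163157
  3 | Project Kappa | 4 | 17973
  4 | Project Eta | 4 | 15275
SELECT name, hire_year FROM employees WHERE hire_year >= 2020

Execution result:
name | hire_year
Tina Jones | 2022
Rose Smith | 2021
Kate Smith | 2021
Noah Johnson | 2022
Mia Williams | 2022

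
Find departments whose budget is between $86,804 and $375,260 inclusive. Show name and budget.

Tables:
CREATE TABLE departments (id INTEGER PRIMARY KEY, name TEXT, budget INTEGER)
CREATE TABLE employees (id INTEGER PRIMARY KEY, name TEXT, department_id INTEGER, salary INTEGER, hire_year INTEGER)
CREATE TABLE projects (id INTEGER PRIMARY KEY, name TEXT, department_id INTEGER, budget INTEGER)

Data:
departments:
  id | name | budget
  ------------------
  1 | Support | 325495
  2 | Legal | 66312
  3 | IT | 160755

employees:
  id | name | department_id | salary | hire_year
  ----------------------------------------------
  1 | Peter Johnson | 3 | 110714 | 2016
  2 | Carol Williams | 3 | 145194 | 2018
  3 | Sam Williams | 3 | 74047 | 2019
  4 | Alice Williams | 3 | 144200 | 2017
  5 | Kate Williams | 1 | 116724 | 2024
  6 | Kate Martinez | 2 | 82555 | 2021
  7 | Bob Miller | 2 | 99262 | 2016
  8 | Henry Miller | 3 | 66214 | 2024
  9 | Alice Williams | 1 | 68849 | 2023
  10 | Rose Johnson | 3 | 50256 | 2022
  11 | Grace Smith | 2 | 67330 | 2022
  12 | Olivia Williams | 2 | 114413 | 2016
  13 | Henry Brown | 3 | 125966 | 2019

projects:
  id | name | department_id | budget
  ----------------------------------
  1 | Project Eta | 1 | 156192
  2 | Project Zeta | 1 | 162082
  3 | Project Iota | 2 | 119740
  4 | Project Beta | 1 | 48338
SELECT name, budget FROM departments WHERE budget BETWEEN 86804 AND 375260

Execution result:
name | budget
Support | 325495
IT | 160755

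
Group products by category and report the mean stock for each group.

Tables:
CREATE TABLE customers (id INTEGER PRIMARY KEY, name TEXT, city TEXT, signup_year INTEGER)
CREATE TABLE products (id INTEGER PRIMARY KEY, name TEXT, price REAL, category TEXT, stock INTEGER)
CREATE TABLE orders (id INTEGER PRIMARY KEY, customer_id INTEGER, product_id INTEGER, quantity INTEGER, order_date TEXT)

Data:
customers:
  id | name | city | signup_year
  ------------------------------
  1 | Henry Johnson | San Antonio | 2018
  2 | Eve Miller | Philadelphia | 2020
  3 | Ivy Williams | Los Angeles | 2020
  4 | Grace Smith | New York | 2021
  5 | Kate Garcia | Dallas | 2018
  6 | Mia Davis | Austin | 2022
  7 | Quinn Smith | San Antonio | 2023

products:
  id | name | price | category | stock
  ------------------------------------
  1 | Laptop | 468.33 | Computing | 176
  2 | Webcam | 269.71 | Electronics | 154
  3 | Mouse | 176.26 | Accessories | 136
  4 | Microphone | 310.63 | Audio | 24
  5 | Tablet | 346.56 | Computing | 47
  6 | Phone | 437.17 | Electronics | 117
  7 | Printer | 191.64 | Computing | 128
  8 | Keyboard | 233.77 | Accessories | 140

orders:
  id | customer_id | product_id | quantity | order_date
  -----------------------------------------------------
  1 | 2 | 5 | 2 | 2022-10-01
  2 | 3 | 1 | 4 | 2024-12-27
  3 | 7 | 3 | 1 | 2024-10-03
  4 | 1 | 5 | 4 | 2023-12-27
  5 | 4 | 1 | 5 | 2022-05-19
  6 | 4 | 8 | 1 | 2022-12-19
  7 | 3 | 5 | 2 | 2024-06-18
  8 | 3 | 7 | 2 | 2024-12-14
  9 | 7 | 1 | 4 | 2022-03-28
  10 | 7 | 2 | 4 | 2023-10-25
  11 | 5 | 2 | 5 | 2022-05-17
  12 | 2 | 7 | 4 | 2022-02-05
SELECT category, AVG(stock) AS avg_stock FROM products GROUP BY category

Execution result:
category | avg_stock
Accessories | 138.00
Audio | 24.00
Computing | 117.00
Electronics | 135.50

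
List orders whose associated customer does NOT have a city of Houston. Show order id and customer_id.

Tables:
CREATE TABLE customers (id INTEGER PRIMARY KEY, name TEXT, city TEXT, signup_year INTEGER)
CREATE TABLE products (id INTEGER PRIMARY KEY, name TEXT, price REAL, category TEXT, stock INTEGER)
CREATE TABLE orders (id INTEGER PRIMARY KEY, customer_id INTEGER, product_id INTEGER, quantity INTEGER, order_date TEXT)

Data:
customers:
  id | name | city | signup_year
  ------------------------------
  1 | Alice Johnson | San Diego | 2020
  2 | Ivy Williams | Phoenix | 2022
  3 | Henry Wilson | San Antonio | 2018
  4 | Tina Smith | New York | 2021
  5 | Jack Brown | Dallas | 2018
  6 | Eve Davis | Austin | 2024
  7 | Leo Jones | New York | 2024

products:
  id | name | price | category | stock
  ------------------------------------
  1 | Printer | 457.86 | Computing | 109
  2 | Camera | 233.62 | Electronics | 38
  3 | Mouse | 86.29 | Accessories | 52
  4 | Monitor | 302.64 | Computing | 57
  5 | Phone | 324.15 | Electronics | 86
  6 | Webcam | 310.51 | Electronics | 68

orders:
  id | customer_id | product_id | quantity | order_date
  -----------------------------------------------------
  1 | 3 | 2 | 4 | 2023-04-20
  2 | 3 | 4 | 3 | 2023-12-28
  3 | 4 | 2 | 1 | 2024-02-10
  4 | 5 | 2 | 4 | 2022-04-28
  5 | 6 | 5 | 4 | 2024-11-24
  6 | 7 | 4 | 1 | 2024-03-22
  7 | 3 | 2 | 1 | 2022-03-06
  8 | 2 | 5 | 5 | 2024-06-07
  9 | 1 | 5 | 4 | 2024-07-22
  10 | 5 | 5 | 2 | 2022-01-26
SELECT id, customer_id FROM orders WHERE customer_id NOT IN (SELECT id FROM customers WHERE city = 'Houston')

Execution result:
id | customer_id
1 | 3
2 | 3
3 | 4
4 | 5
5 | 6
6 | 7
7 | 3
8 | 2
9 | 1
10 | 5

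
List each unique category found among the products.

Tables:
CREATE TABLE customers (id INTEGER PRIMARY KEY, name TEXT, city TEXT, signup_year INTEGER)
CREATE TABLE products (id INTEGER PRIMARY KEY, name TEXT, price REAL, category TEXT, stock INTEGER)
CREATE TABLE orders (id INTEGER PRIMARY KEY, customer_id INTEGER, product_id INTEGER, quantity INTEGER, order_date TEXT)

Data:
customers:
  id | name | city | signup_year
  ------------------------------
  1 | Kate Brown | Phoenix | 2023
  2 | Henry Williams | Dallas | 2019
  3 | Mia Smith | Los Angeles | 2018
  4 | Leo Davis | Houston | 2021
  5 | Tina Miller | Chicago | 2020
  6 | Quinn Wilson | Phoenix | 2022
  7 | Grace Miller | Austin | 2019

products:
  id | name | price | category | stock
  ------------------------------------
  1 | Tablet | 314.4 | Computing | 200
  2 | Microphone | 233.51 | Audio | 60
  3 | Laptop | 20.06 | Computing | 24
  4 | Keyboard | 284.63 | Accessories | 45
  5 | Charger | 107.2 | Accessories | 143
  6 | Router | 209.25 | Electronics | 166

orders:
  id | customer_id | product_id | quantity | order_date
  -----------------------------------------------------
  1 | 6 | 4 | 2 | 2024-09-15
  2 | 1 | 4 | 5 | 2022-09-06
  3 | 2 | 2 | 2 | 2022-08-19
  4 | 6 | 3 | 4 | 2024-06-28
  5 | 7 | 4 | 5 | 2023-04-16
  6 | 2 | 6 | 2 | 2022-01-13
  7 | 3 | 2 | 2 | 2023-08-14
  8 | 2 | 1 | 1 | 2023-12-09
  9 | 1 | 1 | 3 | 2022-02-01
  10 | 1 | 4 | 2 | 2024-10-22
SELECT DISTINCT category FROM products

Execution result:
category
Computing
Audio
Accessories
Electronics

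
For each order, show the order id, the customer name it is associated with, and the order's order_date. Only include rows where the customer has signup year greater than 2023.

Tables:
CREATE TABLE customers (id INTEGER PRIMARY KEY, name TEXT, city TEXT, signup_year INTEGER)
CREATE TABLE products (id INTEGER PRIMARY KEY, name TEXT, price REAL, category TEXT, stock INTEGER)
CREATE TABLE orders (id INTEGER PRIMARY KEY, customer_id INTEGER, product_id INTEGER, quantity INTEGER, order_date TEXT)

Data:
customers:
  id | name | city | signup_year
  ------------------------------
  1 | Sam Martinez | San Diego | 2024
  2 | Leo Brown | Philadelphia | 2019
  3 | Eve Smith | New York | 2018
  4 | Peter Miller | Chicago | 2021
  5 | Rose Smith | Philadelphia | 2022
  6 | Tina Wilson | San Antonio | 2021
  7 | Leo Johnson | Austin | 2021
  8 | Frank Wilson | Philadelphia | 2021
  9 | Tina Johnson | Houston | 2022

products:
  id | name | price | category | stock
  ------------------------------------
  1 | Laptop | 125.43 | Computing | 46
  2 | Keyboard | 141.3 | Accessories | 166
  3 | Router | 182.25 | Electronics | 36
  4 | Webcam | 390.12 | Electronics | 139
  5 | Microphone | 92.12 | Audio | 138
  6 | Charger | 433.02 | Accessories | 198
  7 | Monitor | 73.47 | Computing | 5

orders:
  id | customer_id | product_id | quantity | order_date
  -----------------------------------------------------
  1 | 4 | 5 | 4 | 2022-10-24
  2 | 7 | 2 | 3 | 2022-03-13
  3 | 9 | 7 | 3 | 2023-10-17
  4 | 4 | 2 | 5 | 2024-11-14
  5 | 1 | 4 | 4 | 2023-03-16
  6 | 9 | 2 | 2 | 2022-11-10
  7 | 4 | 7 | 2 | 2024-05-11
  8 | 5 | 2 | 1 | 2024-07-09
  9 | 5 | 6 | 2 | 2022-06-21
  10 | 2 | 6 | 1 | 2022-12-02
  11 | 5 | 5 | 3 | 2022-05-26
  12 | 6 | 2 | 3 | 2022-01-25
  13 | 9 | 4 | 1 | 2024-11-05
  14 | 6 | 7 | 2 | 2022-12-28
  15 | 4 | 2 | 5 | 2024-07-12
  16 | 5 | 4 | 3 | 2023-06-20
SELECT c.id, p.name AS customer, c.order_date FROM orders c JOIN customers p ON c.customer_id = p.id WHERE p.signup_year > 2023

Execution result:
id | customer | order_date
5 | Sam Martinez | 2023-03-16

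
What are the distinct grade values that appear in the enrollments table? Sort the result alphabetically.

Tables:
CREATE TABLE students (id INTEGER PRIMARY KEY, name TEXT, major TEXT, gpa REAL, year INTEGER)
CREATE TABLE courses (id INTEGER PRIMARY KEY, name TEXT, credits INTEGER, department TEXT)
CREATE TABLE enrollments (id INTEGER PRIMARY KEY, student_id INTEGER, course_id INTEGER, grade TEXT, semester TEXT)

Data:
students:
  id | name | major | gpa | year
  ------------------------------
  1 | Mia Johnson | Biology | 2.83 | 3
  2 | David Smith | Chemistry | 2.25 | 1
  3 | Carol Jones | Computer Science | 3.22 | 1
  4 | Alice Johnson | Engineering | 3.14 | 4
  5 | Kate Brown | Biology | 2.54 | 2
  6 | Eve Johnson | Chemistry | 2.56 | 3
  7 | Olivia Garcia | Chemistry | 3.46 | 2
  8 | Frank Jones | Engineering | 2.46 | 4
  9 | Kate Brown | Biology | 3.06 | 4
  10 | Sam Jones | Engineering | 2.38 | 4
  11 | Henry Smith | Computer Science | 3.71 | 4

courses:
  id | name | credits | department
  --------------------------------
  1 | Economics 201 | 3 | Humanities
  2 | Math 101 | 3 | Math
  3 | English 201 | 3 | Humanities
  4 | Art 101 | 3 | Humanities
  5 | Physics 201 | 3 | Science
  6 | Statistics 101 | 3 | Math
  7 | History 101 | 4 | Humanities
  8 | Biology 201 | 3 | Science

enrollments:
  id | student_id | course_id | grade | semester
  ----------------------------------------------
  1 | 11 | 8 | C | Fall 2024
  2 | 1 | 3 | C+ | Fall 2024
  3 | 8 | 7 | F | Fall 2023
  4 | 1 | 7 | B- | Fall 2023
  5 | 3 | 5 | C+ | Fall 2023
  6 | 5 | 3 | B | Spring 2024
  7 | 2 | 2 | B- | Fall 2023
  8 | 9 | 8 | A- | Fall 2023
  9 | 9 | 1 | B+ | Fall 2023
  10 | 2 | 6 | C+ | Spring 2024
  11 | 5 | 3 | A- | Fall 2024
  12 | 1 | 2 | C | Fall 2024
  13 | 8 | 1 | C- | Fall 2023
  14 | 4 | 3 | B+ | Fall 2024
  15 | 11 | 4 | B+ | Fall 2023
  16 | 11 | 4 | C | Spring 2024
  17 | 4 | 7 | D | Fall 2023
SELECT DISTINCT grade FROM enrollments ORDER BY grade

Execution result:
grade
A-
B
B+
B-
C
C+
C-
D
F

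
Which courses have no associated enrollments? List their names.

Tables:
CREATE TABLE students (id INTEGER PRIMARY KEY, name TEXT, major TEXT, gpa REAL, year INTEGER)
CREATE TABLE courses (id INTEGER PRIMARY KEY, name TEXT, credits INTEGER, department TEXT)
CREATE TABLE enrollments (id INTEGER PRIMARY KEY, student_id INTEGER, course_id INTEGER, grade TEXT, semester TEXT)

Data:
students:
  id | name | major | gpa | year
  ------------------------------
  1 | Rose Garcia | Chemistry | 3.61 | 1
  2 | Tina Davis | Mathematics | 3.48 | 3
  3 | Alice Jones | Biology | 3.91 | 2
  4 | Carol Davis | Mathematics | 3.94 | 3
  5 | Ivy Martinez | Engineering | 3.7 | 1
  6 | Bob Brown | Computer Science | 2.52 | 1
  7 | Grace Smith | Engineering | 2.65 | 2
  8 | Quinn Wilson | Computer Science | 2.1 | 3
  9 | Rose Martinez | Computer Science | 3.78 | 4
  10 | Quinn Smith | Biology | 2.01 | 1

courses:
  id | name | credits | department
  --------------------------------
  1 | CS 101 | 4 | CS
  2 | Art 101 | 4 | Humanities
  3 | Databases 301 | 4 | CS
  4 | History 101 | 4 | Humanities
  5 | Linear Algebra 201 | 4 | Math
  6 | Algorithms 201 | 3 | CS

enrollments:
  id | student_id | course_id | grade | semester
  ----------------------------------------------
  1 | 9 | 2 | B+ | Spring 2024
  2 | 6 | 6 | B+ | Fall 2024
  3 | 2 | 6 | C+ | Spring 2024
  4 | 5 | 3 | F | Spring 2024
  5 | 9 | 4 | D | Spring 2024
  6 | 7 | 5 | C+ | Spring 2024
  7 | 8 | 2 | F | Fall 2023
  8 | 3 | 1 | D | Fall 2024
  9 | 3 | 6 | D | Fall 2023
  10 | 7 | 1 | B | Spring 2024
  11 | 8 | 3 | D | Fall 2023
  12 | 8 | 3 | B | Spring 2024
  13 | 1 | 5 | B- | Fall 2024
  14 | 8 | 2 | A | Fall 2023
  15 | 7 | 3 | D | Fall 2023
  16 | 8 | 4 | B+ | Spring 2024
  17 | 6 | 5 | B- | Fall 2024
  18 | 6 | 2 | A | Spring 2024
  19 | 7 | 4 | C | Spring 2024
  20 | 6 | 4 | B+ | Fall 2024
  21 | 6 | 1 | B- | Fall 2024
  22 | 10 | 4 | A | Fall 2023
SELECT p.name FROM courses p LEFT JOIN enrollments c ON c.course_id = p.id WHERE c.id IS NULL

Execution result:
(no rows)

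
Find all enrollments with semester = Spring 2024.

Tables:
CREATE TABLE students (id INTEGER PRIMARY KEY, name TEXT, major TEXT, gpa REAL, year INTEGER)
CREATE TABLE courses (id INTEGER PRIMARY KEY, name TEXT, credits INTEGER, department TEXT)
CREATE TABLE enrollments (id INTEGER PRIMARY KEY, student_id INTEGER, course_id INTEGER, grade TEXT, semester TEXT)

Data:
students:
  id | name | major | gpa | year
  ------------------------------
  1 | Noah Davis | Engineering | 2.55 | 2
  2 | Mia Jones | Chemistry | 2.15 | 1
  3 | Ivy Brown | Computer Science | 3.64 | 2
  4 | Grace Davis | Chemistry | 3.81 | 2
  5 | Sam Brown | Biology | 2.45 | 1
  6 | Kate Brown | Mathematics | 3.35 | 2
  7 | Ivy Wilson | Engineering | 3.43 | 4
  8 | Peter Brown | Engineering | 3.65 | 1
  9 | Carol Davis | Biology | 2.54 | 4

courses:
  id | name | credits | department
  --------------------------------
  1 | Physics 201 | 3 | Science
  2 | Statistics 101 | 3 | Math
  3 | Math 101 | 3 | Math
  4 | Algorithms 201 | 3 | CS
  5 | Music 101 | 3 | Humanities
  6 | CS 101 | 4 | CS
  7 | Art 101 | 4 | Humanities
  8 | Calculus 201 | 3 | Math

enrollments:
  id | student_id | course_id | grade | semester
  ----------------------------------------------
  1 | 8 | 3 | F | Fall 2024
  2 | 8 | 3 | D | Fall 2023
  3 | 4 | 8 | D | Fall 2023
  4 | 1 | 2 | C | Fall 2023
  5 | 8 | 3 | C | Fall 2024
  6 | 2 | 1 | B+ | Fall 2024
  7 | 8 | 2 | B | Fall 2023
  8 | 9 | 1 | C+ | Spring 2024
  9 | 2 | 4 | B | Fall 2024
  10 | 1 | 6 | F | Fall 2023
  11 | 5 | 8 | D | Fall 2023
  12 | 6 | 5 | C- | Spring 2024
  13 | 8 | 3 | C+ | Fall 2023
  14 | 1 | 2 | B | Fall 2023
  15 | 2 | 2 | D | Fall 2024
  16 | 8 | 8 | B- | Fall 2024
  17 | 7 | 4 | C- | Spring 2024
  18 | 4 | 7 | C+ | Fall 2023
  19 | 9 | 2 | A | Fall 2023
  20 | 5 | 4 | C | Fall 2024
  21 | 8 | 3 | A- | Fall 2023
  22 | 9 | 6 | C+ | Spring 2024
SELECT id, semester FROM enrollments WHERE semester = 'Spring 2024'

Execution result:
id | semester
8 | Spring 2024
12 | Spring 2024
17 | Spring 2024
22 | Spring 2024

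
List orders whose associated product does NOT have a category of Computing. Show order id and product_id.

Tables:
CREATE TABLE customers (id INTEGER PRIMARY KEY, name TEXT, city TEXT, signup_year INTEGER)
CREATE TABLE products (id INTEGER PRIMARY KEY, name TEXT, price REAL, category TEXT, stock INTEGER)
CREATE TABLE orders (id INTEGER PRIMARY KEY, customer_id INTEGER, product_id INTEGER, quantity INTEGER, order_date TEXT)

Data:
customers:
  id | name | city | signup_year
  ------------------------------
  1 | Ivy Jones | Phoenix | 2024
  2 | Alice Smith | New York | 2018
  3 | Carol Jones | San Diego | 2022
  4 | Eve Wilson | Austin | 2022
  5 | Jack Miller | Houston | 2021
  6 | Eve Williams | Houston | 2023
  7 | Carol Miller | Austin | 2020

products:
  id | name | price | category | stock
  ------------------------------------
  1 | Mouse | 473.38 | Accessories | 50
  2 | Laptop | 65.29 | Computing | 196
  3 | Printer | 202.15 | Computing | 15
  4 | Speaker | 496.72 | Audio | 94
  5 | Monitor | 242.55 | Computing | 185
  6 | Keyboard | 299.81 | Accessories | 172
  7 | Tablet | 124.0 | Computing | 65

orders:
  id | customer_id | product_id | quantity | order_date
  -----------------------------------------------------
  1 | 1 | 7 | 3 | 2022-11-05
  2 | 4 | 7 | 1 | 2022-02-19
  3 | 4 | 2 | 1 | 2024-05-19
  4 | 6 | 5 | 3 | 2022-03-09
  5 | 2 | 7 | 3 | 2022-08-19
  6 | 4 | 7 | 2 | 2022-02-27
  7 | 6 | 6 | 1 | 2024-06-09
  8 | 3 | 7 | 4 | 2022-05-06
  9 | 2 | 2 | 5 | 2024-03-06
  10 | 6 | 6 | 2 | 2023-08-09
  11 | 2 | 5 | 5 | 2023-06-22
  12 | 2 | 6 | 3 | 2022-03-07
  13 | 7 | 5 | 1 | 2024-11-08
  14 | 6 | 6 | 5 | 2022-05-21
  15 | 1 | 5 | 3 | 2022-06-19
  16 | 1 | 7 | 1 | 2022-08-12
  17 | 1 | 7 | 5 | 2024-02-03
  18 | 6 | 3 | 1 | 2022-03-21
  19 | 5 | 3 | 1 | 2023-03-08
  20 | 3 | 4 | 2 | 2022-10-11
SELECT id, product_id FROM orders WHERE product_id NOT IN (SELECT id FROM products WHERE category = 'Computing')

Execution result:
id | product_id
7 | 6
10 | 6
12 | 6
14 | 6
20 | 4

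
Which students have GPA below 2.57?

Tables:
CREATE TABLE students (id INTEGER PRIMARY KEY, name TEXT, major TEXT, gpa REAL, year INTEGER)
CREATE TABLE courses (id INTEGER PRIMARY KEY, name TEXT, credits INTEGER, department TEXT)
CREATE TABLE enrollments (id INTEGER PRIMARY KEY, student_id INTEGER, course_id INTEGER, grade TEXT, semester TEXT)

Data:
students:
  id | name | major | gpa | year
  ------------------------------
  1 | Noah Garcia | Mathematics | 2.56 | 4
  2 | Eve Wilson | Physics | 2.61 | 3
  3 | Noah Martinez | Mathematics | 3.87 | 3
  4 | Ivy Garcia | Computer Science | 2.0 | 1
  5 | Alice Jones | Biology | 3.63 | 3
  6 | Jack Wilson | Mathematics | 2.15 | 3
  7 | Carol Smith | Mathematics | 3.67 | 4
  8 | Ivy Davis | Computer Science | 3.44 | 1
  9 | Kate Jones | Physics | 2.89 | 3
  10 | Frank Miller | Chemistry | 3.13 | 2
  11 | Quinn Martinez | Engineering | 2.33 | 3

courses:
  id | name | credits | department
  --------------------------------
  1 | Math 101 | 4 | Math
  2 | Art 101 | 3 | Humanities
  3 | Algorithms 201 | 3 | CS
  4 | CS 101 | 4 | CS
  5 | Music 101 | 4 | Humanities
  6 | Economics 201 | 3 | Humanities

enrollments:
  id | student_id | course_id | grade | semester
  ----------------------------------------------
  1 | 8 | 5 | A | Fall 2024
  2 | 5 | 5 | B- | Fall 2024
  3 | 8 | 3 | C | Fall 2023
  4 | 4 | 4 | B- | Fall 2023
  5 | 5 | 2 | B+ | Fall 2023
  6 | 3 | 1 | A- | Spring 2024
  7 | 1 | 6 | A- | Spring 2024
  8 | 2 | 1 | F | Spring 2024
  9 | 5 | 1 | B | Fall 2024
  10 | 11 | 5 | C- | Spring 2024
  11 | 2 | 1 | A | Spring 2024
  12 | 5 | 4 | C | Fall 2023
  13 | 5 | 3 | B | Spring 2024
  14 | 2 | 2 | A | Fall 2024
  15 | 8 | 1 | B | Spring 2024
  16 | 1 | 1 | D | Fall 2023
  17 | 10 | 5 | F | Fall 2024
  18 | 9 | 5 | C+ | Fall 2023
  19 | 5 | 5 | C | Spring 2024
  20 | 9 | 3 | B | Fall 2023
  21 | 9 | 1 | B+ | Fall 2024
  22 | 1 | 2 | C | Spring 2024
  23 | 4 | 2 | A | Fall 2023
SELECT name, gpa FROM students WHERE gpa < 2.57

Execution result:
name | gpa
Noah Garcia | 2.56
Ivy Garcia | 2.00
Jack Wilson | 2.15
Quinn Martinez | 2.33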